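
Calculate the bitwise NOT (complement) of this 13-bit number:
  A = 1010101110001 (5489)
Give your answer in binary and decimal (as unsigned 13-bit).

Flip each bit (0->1, 1->0):
  1010101110001
  0101010001110

Answer: 0101010001110 (2702)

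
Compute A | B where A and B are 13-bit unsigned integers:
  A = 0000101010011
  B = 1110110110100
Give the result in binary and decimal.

Apply | to each column (1 where either bit is 1):
  0000101010011
| 1110110110100
---------------
  1110111110111

Answer: 1110111110111 (7671)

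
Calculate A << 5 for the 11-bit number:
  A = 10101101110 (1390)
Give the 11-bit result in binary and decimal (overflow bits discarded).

Shift left by 5: drop the top 5 bit(s), append 5 zero(s) on the right.
  10101101110  ->  discard [10101], keep [101110], append 00000
= 10111000000

Answer: 10111000000 (1472)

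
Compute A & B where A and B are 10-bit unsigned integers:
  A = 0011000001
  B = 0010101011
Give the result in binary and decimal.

Apply & to each column (1 only where both bits are 1):
  0011000001
& 0010101011
------------
  0010000001

Answer: 0010000001 (129)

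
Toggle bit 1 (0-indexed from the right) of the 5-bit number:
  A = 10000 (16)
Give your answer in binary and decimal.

Mask = 1 << 1 = 00010
Bit 1 of A is 0; XOR with the mask flips it to 1.
  10000
^ 00010
-------
  10010

Answer: 10010 (18)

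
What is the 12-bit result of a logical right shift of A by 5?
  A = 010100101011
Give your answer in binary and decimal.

Logical shift right by 5: drop the bottom 5 bit(s), prepend 5 zero(s) on the left.
  010100101011  ->  keep [0101001], discard [01011], prepend 00000
= 000000101001

Answer: 000000101001 (41)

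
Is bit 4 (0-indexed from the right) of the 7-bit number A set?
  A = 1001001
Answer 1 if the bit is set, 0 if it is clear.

Bit 4 is the 5th from the right.
  1001001
    ^
That bit is 0.

Answer: 0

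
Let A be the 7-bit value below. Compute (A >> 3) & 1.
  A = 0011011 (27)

Bit 3 is the 4th from the right.
  0011011
     ^
That bit is 1.

Answer: 1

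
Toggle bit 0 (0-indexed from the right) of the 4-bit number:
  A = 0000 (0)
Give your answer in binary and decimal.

Mask = 1 << 0 = 0001
Bit 0 of A is 0; XOR with the mask flips it to 1.
  0000
^ 0001
------
  0001

Answer: 0001 (1)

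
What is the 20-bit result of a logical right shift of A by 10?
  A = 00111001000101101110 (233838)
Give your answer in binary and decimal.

Logical shift right by 10: drop the bottom 10 bit(s), prepend 10 zero(s) on the left.
  00111001000101101110  ->  keep [0011100100], discard [0101101110], prepend 0000000000
= 00000000000011100100

Answer: 00000000000011100100 (228)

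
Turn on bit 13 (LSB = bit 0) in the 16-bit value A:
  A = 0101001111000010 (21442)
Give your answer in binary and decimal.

Mask = 1 << 13 = 0010000000000000
Bit 13 of A is 0, so OR-ing with the mask flips it to 1.
  0101001111000010
| 0010000000000000
------------------
  0111001111000010

Answer: 0111001111000010 (29634)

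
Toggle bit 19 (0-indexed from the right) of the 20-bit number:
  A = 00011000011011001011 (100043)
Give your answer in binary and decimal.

Mask = 1 << 19 = 10000000000000000000
Bit 19 of A is 0; XOR with the mask flips it to 1.
  00011000011011001011
^ 10000000000000000000
----------------------
  10011000011011001011

Answer: 10011000011011001011 (624331)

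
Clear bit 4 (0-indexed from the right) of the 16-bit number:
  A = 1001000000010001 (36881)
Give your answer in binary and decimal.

Mask = ~(1 << 4) = 1111111111101111
Bit 4 of A is 1, so AND-ing with the mask clears it to 0.
  1001000000010001
& 1111111111101111
------------------
  1001000000000001

Answer: 1001000000000001 (36865)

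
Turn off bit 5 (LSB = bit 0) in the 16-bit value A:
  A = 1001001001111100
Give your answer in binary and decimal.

Mask = ~(1 << 5) = 1111111111011111
Bit 5 of A is 1, so AND-ing with the mask clears it to 0.
  1001001001111100
& 1111111111011111
------------------
  1001001001011100

Answer: 1001001001011100 (37468)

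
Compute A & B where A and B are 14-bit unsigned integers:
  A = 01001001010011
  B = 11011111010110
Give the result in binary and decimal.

Apply & to each column (1 only where both bits are 1):
  01001001010011
& 11011111010110
----------------
  01001001010010

Answer: 01001001010010 (4690)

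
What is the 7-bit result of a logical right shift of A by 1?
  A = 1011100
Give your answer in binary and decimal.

Logical shift right by 1: drop the bottom 1 bit(s), prepend 1 zero(s) on the left.
  1011100  ->  keep [101110], discard [0], prepend 0
= 0101110

Answer: 0101110 (46)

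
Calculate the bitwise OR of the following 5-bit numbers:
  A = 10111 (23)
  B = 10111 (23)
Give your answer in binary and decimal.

Apply | to each column (1 where either bit is 1):
  10111
| 10111
-------
  10111

Answer: 10111 (23)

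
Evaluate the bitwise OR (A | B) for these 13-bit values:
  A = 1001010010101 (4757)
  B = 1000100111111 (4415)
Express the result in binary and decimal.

Apply | to each column (1 where either bit is 1):
  1001010010101
| 1000100111111
---------------
  1001110111111

Answer: 1001110111111 (5055)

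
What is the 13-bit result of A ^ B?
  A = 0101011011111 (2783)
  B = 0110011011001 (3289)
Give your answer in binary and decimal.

Apply ^ to each column (1 where bits differ):
  0101011011111
^ 0110011011001
---------------
  0011000000110

Answer: 0011000000110 (1542)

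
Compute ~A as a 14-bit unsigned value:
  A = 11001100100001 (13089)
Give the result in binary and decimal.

Flip each bit (0->1, 1->0):
  11001100100001
  00110011011110

Answer: 00110011011110 (3294)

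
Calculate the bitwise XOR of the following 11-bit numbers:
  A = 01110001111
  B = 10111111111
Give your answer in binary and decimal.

Apply ^ to each column (1 where bits differ):
  01110001111
^ 10111111111
-------------
  11001110000

Answer: 11001110000 (1648)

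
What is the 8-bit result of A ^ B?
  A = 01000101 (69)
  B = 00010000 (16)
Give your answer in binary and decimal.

Apply ^ to each column (1 where bits differ):
  01000101
^ 00010000
----------
  01010101

Answer: 01010101 (85)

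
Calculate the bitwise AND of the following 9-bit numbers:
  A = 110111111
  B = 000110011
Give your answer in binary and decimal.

Apply & to each column (1 only where both bits are 1):
  110111111
& 000110011
-----------
  000110011

Answer: 000110011 (51)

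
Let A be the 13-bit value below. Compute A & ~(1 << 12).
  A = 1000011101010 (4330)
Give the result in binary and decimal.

Mask = ~(1 << 12) = 0111111111111
Bit 12 of A is 1, so AND-ing with the mask clears it to 0.
  1000011101010
& 0111111111111
---------------
  0000011101010

Answer: 0000011101010 (234)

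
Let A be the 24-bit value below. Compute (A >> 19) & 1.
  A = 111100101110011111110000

Bit 19 is the 20th from the right.
  111100101110011111110000
      ^
That bit is 0.

Answer: 0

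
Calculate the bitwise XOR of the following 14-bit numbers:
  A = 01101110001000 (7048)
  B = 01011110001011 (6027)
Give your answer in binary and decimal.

Apply ^ to each column (1 where bits differ):
  01101110001000
^ 01011110001011
----------------
  00110000000011

Answer: 00110000000011 (3075)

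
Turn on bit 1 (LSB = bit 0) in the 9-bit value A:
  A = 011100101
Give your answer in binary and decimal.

Mask = 1 << 1 = 000000010
Bit 1 of A is 0, so OR-ing with the mask flips it to 1.
  011100101
| 000000010
-----------
  011100111

Answer: 011100111 (231)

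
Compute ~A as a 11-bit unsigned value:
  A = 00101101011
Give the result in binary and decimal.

Flip each bit (0->1, 1->0):
  00101101011
  11010010100

Answer: 11010010100 (1684)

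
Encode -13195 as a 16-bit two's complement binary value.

1. Binary of +13195:  0011001110001011
2. Invert bits:     1100110001110100
3. Add 1:           1100110001110101

Answer: 1100110001110101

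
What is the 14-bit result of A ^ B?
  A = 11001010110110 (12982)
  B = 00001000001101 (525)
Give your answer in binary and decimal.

Apply ^ to each column (1 where bits differ):
  11001010110110
^ 00001000001101
----------------
  11000010111011

Answer: 11000010111011 (12475)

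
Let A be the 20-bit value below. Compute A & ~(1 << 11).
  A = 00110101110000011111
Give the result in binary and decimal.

Mask = ~(1 << 11) = 11111111011111111111
Bit 11 of A is 1, so AND-ing with the mask clears it to 0.
  00110101110000011111
& 11111111011111111111
----------------------
  00110101010000011111

Answer: 00110101010000011111 (218143)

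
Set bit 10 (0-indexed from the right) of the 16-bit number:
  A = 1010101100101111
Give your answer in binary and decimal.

Mask = 1 << 10 = 0000010000000000
Bit 10 of A is 0, so OR-ing with the mask flips it to 1.
  1010101100101111
| 0000010000000000
------------------
  1010111100101111

Answer: 1010111100101111 (44847)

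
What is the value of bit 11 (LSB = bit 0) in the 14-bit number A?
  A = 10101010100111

Bit 11 is the 12th from the right.
  10101010100111
    ^
That bit is 1.

Answer: 1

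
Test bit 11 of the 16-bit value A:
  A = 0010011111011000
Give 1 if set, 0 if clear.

Bit 11 is the 12th from the right.
  0010011111011000
      ^
That bit is 0.

Answer: 0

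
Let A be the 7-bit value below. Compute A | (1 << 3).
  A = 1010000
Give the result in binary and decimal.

Mask = 1 << 3 = 0001000
Bit 3 of A is 0, so OR-ing with the mask flips it to 1.
  1010000
| 0001000
---------
  1011000

Answer: 1011000 (88)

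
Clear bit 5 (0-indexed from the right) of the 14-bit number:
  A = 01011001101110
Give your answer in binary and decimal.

Mask = ~(1 << 5) = 11111111011111
Bit 5 of A is 1, so AND-ing with the mask clears it to 0.
  01011001101110
& 11111111011111
----------------
  01011001001110

Answer: 01011001001110 (5710)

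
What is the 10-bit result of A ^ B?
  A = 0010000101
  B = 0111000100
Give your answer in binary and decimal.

Apply ^ to each column (1 where bits differ):
  0010000101
^ 0111000100
------------
  0101000001

Answer: 0101000001 (321)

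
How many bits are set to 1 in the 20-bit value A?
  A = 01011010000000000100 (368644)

01011010000000000100
1-bits at positions (from bit 0 = LSB): 2, 13, 15, 16, 18
Count = 5

Answer: 5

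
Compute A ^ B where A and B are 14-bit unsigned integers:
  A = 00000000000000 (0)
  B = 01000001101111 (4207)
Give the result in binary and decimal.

Apply ^ to each column (1 where bits differ):
  00000000000000
^ 01000001101111
----------------
  01000001101111

Answer: 01000001101111 (4207)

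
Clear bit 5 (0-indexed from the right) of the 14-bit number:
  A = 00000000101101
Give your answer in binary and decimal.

Mask = ~(1 << 5) = 11111111011111
Bit 5 of A is 1, so AND-ing with the mask clears it to 0.
  00000000101101
& 11111111011111
----------------
  00000000001101

Answer: 00000000001101 (13)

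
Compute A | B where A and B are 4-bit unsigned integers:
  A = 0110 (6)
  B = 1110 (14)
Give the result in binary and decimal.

Apply | to each column (1 where either bit is 1):
  0110
| 1110
------
  1110

Answer: 1110 (14)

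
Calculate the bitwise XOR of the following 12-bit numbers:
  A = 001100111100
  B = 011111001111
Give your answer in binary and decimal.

Apply ^ to each column (1 where bits differ):
  001100111100
^ 011111001111
--------------
  010011110011

Answer: 010011110011 (1267)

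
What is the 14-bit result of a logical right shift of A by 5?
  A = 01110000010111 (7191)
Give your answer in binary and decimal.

Logical shift right by 5: drop the bottom 5 bit(s), prepend 5 zero(s) on the left.
  01110000010111  ->  keep [011100000], discard [10111], prepend 00000
= 00000011100000

Answer: 00000011100000 (224)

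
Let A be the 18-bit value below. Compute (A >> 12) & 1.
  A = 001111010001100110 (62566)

Bit 12 is the 13th from the right.
  001111010001100110
       ^
That bit is 1.

Answer: 1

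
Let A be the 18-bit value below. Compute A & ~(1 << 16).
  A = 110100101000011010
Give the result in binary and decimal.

Mask = ~(1 << 16) = 101111111111111111
Bit 16 of A is 1, so AND-ing with the mask clears it to 0.
  110100101000011010
& 101111111111111111
--------------------
  100100101000011010

Answer: 100100101000011010 (150042)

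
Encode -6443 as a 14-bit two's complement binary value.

1. Binary of +6443:  01100100101011
2. Invert bits:     10011011010100
3. Add 1:           10011011010101

Answer: 10011011010101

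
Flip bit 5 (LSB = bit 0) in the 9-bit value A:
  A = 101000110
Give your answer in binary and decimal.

Mask = 1 << 5 = 000100000
Bit 5 of A is 0; XOR with the mask flips it to 1.
  101000110
^ 000100000
-----------
  101100110

Answer: 101100110 (358)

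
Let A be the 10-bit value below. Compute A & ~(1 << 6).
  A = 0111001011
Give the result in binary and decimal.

Mask = ~(1 << 6) = 1110111111
Bit 6 of A is 1, so AND-ing with the mask clears it to 0.
  0111001011
& 1110111111
------------
  0110001011

Answer: 0110001011 (395)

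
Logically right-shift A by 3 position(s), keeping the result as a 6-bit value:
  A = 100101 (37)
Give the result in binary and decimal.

Logical shift right by 3: drop the bottom 3 bit(s), prepend 3 zero(s) on the left.
  100101  ->  keep [100], discard [101], prepend 000
= 000100

Answer: 000100 (4)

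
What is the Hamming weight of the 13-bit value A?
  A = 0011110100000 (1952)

0011110100000
1-bits at positions (from bit 0 = LSB): 5, 7, 8, 9, 10
Count = 5

Answer: 5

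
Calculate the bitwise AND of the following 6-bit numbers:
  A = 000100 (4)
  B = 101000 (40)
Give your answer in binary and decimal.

Apply & to each column (1 only where both bits are 1):
  000100
& 101000
--------
  000000

Answer: 000000 (0)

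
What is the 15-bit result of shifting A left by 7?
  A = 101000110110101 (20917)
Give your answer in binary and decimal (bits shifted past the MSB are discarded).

Shift left by 7: drop the top 7 bit(s), append 7 zero(s) on the right.
  101000110110101  ->  discard [1010001], keep [10110101], append 0000000
= 101101010000000

Answer: 101101010000000 (23168)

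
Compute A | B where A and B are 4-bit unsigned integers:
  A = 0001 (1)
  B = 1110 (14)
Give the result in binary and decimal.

Apply | to each column (1 where either bit is 1):
  0001
| 1110
------
  1111

Answer: 1111 (15)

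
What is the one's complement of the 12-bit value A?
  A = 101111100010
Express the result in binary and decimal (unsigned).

Flip each bit (0->1, 1->0):
  101111100010
  010000011101

Answer: 010000011101 (1053)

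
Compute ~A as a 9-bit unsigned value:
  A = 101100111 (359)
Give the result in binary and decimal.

Flip each bit (0->1, 1->0):
  101100111
  010011000

Answer: 010011000 (152)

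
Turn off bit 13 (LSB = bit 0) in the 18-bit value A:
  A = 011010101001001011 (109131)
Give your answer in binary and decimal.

Mask = ~(1 << 13) = 111101111111111111
Bit 13 of A is 1, so AND-ing with the mask clears it to 0.
  011010101001001011
& 111101111111111111
--------------------
  011000101001001011

Answer: 011000101001001011 (100939)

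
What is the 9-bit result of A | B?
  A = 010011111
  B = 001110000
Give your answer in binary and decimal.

Apply | to each column (1 where either bit is 1):
  010011111
| 001110000
-----------
  011111111

Answer: 011111111 (255)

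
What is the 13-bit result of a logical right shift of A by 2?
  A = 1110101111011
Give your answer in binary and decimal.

Logical shift right by 2: drop the bottom 2 bit(s), prepend 2 zero(s) on the left.
  1110101111011  ->  keep [11101011110], discard [11], prepend 00
= 0011101011110

Answer: 0011101011110 (1886)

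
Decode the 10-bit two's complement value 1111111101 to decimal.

MSB is 1, so the value is negative. Find the magnitude:
1. Invert bits:  0000000010
2. Add 1:        0000000011  = 3
3. Apply sign:   -3

Answer: -3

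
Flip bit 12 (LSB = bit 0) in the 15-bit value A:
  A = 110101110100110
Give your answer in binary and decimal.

Mask = 1 << 12 = 001000000000000
Bit 12 of A is 0; XOR with the mask flips it to 1.
  110101110100110
^ 001000000000000
-----------------
  111101110100110

Answer: 111101110100110 (31654)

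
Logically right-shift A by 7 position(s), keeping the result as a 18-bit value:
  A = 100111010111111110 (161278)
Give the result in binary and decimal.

Logical shift right by 7: drop the bottom 7 bit(s), prepend 7 zero(s) on the left.
  100111010111111110  ->  keep [10011101011], discard [1111110], prepend 0000000
= 000000010011101011

Answer: 000000010011101011 (1259)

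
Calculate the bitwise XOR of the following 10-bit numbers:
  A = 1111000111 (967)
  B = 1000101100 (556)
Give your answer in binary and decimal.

Apply ^ to each column (1 where bits differ):
  1111000111
^ 1000101100
------------
  0111101011

Answer: 0111101011 (491)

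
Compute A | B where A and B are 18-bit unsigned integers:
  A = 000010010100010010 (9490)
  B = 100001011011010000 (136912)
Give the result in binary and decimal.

Apply | to each column (1 where either bit is 1):
  000010010100010010
| 100001011011010000
--------------------
  100011011111010010

Answer: 100011011111010010 (145362)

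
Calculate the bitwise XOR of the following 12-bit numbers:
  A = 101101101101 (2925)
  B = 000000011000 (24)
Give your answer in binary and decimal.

Apply ^ to each column (1 where bits differ):
  101101101101
^ 000000011000
--------------
  101101110101

Answer: 101101110101 (2933)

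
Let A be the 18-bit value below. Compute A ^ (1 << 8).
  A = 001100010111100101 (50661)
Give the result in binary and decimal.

Mask = 1 << 8 = 000000000100000000
Bit 8 of A is 1; XOR with the mask flips it to 0.
  001100010111100101
^ 000000000100000000
--------------------
  001100010011100101

Answer: 001100010011100101 (50405)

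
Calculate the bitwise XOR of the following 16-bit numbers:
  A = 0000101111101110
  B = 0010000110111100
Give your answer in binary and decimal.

Apply ^ to each column (1 where bits differ):
  0000101111101110
^ 0010000110111100
------------------
  0010101001010010

Answer: 0010101001010010 (10834)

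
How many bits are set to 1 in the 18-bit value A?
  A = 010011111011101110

010011111011101110
1-bits at positions (from bit 0 = LSB): 1, 2, 3, 5, 6, 7, 9, 10, 11, 12, 13, 16
Count = 12

Answer: 12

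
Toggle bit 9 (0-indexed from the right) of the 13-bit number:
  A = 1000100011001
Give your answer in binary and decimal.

Mask = 1 << 9 = 0001000000000
Bit 9 of A is 0; XOR with the mask flips it to 1.
  1000100011001
^ 0001000000000
---------------
  1001100011001

Answer: 1001100011001 (4889)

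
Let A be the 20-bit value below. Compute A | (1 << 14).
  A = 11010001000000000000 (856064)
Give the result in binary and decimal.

Mask = 1 << 14 = 00000100000000000000
Bit 14 of A is 0, so OR-ing with the mask flips it to 1.
  11010001000000000000
| 00000100000000000000
----------------------
  11010101000000000000

Answer: 11010101000000000000 (872448)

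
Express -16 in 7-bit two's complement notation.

1. Binary of +16:  0010000
2. Invert bits:     1101111
3. Add 1:           1110000

Answer: 1110000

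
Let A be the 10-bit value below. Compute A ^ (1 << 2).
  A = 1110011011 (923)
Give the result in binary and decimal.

Mask = 1 << 2 = 0000000100
Bit 2 of A is 0; XOR with the mask flips it to 1.
  1110011011
^ 0000000100
------------
  1110011111

Answer: 1110011111 (927)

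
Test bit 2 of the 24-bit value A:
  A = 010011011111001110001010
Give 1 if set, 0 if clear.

Bit 2 is the 3rd from the right.
  010011011111001110001010
                       ^
That bit is 0.

Answer: 0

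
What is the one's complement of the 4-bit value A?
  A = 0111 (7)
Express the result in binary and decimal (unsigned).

Flip each bit (0->1, 1->0):
  0111
  1000

Answer: 1000 (8)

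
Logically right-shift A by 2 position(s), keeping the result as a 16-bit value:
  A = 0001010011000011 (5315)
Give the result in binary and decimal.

Logical shift right by 2: drop the bottom 2 bit(s), prepend 2 zero(s) on the left.
  0001010011000011  ->  keep [00010100110000], discard [11], prepend 00
= 0000010100110000

Answer: 0000010100110000 (1328)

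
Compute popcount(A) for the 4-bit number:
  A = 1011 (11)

1011
1-bits at positions (from bit 0 = LSB): 0, 1, 3
Count = 3

Answer: 3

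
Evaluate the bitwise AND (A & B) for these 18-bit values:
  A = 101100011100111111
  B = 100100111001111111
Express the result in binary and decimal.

Apply & to each column (1 only where both bits are 1):
  101100011100111111
& 100100111001111111
--------------------
  100100011000111111

Answer: 100100011000111111 (149055)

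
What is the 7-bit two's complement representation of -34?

1. Binary of +34:  0100010
2. Invert bits:     1011101
3. Add 1:           1011110

Answer: 1011110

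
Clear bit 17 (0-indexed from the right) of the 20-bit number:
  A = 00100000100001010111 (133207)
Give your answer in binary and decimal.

Mask = ~(1 << 17) = 11011111111111111111
Bit 17 of A is 1, so AND-ing with the mask clears it to 0.
  00100000100001010111
& 11011111111111111111
----------------------
  00000000100001010111

Answer: 00000000100001010111 (2135)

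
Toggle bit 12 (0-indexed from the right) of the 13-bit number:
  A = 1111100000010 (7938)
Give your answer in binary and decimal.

Mask = 1 << 12 = 1000000000000
Bit 12 of A is 1; XOR with the mask flips it to 0.
  1111100000010
^ 1000000000000
---------------
  0111100000010

Answer: 0111100000010 (3842)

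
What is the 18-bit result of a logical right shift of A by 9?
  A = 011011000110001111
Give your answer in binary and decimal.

Logical shift right by 9: drop the bottom 9 bit(s), prepend 9 zero(s) on the left.
  011011000110001111  ->  keep [011011000], discard [110001111], prepend 000000000
= 000000000011011000

Answer: 000000000011011000 (216)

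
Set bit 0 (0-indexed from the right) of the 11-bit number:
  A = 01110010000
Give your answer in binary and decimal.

Mask = 1 << 0 = 00000000001
Bit 0 of A is 0, so OR-ing with the mask flips it to 1.
  01110010000
| 00000000001
-------------
  01110010001

Answer: 01110010001 (913)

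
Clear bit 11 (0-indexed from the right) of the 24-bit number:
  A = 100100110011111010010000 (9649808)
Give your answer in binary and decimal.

Mask = ~(1 << 11) = 111111111111011111111111
Bit 11 of A is 1, so AND-ing with the mask clears it to 0.
  100100110011111010010000
& 111111111111011111111111
--------------------------
  100100110011011010010000

Answer: 100100110011011010010000 (9647760)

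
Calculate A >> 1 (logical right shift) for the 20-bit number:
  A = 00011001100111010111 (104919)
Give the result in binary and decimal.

Logical shift right by 1: drop the bottom 1 bit(s), prepend 1 zero(s) on the left.
  00011001100111010111  ->  keep [0001100110011101011], discard [1], prepend 0
= 00001100110011101011

Answer: 00001100110011101011 (52459)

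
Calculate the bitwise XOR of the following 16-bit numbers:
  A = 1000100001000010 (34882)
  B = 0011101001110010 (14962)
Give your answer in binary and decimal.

Apply ^ to each column (1 where bits differ):
  1000100001000010
^ 0011101001110010
------------------
  1011001000110000

Answer: 1011001000110000 (45616)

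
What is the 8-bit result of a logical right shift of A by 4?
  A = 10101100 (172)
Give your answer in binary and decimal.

Logical shift right by 4: drop the bottom 4 bit(s), prepend 4 zero(s) on the left.
  10101100  ->  keep [1010], discard [1100], prepend 0000
= 00001010

Answer: 00001010 (10)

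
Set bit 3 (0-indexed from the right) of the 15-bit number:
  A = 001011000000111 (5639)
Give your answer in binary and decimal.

Mask = 1 << 3 = 000000000001000
Bit 3 of A is 0, so OR-ing with the mask flips it to 1.
  001011000000111
| 000000000001000
-----------------
  001011000001111

Answer: 001011000001111 (5647)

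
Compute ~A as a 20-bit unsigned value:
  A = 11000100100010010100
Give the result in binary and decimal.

Flip each bit (0->1, 1->0):
  11000100100010010100
  00111011011101101011

Answer: 00111011011101101011 (243563)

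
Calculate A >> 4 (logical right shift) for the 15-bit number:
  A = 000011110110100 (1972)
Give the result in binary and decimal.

Logical shift right by 4: drop the bottom 4 bit(s), prepend 4 zero(s) on the left.
  000011110110100  ->  keep [00001111011], discard [0100], prepend 0000
= 000000001111011

Answer: 000000001111011 (123)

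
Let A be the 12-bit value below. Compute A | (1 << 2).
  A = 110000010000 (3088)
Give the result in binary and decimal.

Mask = 1 << 2 = 000000000100
Bit 2 of A is 0, so OR-ing with the mask flips it to 1.
  110000010000
| 000000000100
--------------
  110000010100

Answer: 110000010100 (3092)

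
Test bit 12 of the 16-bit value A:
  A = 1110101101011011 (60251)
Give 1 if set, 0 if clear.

Bit 12 is the 13th from the right.
  1110101101011011
     ^
That bit is 0.

Answer: 0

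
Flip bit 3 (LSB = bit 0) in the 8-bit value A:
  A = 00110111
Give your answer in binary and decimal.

Mask = 1 << 3 = 00001000
Bit 3 of A is 0; XOR with the mask flips it to 1.
  00110111
^ 00001000
----------
  00111111

Answer: 00111111 (63)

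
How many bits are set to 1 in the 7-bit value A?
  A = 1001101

1001101
1-bits at positions (from bit 0 = LSB): 0, 2, 3, 6
Count = 4

Answer: 4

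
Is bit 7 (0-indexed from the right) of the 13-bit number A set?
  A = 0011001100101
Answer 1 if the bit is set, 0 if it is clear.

Bit 7 is the 8th from the right.
  0011001100101
       ^
That bit is 0.

Answer: 0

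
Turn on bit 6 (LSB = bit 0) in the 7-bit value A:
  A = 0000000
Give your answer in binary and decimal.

Mask = 1 << 6 = 1000000
Bit 6 of A is 0, so OR-ing with the mask flips it to 1.
  0000000
| 1000000
---------
  1000000

Answer: 1000000 (64)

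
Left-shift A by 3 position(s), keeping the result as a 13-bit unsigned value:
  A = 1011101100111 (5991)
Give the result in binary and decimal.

Shift left by 3: drop the top 3 bit(s), append 3 zero(s) on the right.
  1011101100111  ->  discard [101], keep [1101100111], append 000
= 1101100111000

Answer: 1101100111000 (6968)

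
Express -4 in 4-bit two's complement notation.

1. Binary of +4:  0100
2. Invert bits:     1011
3. Add 1:           1100

Answer: 1100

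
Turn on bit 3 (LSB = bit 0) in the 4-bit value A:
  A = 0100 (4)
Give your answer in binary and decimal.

Mask = 1 << 3 = 1000
Bit 3 of A is 0, so OR-ing with the mask flips it to 1.
  0100
| 1000
------
  1100

Answer: 1100 (12)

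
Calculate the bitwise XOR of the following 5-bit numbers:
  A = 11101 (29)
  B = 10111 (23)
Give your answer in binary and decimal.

Apply ^ to each column (1 where bits differ):
  11101
^ 10111
-------
  01010

Answer: 01010 (10)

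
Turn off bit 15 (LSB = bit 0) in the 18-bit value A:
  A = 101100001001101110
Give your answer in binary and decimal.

Mask = ~(1 << 15) = 110111111111111111
Bit 15 of A is 1, so AND-ing with the mask clears it to 0.
  101100001001101110
& 110111111111111111
--------------------
  100100001001101110

Answer: 100100001001101110 (148078)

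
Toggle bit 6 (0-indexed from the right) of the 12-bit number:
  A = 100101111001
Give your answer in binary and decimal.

Mask = 1 << 6 = 000001000000
Bit 6 of A is 1; XOR with the mask flips it to 0.
  100101111001
^ 000001000000
--------------
  100100111001

Answer: 100100111001 (2361)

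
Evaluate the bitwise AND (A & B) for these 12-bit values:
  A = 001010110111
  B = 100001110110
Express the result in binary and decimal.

Apply & to each column (1 only where both bits are 1):
  001010110111
& 100001110110
--------------
  000000110110

Answer: 000000110110 (54)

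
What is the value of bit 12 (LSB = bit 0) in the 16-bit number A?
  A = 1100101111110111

Bit 12 is the 13th from the right.
  1100101111110111
     ^
That bit is 0.

Answer: 0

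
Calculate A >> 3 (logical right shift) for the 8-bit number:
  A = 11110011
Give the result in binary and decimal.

Logical shift right by 3: drop the bottom 3 bit(s), prepend 3 zero(s) on the left.
  11110011  ->  keep [11110], discard [011], prepend 000
= 00011110

Answer: 00011110 (30)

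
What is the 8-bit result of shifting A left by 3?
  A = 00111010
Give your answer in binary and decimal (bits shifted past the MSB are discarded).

Shift left by 3: drop the top 3 bit(s), append 3 zero(s) on the right.
  00111010  ->  discard [001], keep [11010], append 000
= 11010000

Answer: 11010000 (208)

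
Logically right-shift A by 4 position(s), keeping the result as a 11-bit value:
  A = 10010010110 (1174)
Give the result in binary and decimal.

Logical shift right by 4: drop the bottom 4 bit(s), prepend 4 zero(s) on the left.
  10010010110  ->  keep [1001001], discard [0110], prepend 0000
= 00001001001

Answer: 00001001001 (73)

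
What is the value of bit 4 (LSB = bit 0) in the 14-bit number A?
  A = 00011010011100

Bit 4 is the 5th from the right.
  00011010011100
           ^
That bit is 1.

Answer: 1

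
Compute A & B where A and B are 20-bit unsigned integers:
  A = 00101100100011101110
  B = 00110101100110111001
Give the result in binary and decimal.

Apply & to each column (1 only where both bits are 1):
  00101100100011101110
& 00110101100110111001
----------------------
  00100100100010101000

Answer: 00100100100010101000 (149672)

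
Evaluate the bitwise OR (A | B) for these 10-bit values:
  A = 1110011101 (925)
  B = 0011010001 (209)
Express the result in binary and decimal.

Apply | to each column (1 where either bit is 1):
  1110011101
| 0011010001
------------
  1111011101

Answer: 1111011101 (989)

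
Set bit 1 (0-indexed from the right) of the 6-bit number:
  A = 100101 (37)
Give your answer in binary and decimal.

Mask = 1 << 1 = 000010
Bit 1 of A is 0, so OR-ing with the mask flips it to 1.
  100101
| 000010
--------
  100111

Answer: 100111 (39)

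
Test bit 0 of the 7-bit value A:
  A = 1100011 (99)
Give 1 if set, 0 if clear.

Bit 0 is the 1st from the right.
  1100011
        ^
That bit is 1.

Answer: 1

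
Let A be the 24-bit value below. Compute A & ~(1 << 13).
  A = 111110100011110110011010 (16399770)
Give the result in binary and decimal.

Mask = ~(1 << 13) = 111111111101111111111111
Bit 13 of A is 1, so AND-ing with the mask clears it to 0.
  111110100011110110011010
& 111111111101111111111111
--------------------------
  111110100001110110011010

Answer: 111110100001110110011010 (16391578)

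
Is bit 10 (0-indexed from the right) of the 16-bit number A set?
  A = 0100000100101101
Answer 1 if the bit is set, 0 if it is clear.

Bit 10 is the 11th from the right.
  0100000100101101
       ^
That bit is 0.

Answer: 0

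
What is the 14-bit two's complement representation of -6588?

1. Binary of +6588:  01100110111100
2. Invert bits:     10011001000011
3. Add 1:           10011001000100

Answer: 10011001000100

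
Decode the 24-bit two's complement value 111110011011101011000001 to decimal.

MSB is 1, so the value is negative. Find the magnitude:
1. Invert bits:  000001100100010100111110
2. Add 1:        000001100100010100111111  = 410943
3. Apply sign:   -410943

Answer: -410943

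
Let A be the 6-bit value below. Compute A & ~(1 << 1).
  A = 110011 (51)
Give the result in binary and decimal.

Mask = ~(1 << 1) = 111101
Bit 1 of A is 1, so AND-ing with the mask clears it to 0.
  110011
& 111101
--------
  110001

Answer: 110001 (49)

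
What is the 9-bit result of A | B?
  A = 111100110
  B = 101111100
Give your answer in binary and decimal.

Apply | to each column (1 where either bit is 1):
  111100110
| 101111100
-----------
  111111110

Answer: 111111110 (510)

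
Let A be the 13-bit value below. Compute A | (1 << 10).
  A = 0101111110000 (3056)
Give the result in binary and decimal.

Mask = 1 << 10 = 0010000000000
Bit 10 of A is 0, so OR-ing with the mask flips it to 1.
  0101111110000
| 0010000000000
---------------
  0111111110000

Answer: 0111111110000 (4080)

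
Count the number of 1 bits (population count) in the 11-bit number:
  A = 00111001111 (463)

00111001111
1-bits at positions (from bit 0 = LSB): 0, 1, 2, 3, 6, 7, 8
Count = 7

Answer: 7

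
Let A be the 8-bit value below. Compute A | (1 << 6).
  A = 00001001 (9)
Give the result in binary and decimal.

Mask = 1 << 6 = 01000000
Bit 6 of A is 0, so OR-ing with the mask flips it to 1.
  00001001
| 01000000
----------
  01001001

Answer: 01001001 (73)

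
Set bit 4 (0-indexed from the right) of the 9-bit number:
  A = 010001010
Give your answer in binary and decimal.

Mask = 1 << 4 = 000010000
Bit 4 of A is 0, so OR-ing with the mask flips it to 1.
  010001010
| 000010000
-----------
  010011010

Answer: 010011010 (154)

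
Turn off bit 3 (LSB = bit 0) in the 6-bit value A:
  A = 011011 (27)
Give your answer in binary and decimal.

Mask = ~(1 << 3) = 110111
Bit 3 of A is 1, so AND-ing with the mask clears it to 0.
  011011
& 110111
--------
  010011

Answer: 010011 (19)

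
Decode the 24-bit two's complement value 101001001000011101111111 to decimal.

MSB is 1, so the value is negative. Find the magnitude:
1. Invert bits:  010110110111100010000000
2. Add 1:        010110110111100010000001  = 5994625
3. Apply sign:   -5994625

Answer: -5994625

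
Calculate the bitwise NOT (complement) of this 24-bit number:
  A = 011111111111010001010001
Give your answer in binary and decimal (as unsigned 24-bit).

Flip each bit (0->1, 1->0):
  011111111111010001010001
  100000000000101110101110

Answer: 100000000000101110101110 (8391598)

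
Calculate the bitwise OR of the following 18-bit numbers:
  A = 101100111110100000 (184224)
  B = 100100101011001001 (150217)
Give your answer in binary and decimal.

Apply | to each column (1 where either bit is 1):
  101100111110100000
| 100100101011001001
--------------------
  101100111111101001

Answer: 101100111111101001 (184297)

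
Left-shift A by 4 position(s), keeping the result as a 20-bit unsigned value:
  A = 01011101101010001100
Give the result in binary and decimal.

Shift left by 4: drop the top 4 bit(s), append 4 zero(s) on the right.
  01011101101010001100  ->  discard [0101], keep [1101101010001100], append 0000
= 11011010100011000000

Answer: 11011010100011000000 (895168)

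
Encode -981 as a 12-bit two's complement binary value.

1. Binary of +981:  001111010101
2. Invert bits:     110000101010
3. Add 1:           110000101011

Answer: 110000101011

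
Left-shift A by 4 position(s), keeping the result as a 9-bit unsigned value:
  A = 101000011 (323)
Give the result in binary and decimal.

Shift left by 4: drop the top 4 bit(s), append 4 zero(s) on the right.
  101000011  ->  discard [1010], keep [00011], append 0000
= 000110000

Answer: 000110000 (48)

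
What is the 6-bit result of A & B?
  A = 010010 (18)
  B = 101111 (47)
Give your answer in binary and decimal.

Apply & to each column (1 only where both bits are 1):
  010010
& 101111
--------
  000010

Answer: 000010 (2)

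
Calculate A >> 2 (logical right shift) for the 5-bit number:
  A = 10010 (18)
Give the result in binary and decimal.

Logical shift right by 2: drop the bottom 2 bit(s), prepend 2 zero(s) on the left.
  10010  ->  keep [100], discard [10], prepend 00
= 00100

Answer: 00100 (4)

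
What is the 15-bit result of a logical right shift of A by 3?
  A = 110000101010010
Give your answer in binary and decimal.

Logical shift right by 3: drop the bottom 3 bit(s), prepend 3 zero(s) on the left.
  110000101010010  ->  keep [110000101010], discard [010], prepend 000
= 000110000101010

Answer: 000110000101010 (3114)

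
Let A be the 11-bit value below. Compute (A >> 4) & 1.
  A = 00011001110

Bit 4 is the 5th from the right.
  00011001110
        ^
That bit is 0.

Answer: 0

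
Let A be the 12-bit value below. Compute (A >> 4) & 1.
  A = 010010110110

Bit 4 is the 5th from the right.
  010010110110
         ^
That bit is 1.

Answer: 1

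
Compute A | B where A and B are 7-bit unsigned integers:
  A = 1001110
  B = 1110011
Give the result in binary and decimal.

Apply | to each column (1 where either bit is 1):
  1001110
| 1110011
---------
  1111111

Answer: 1111111 (127)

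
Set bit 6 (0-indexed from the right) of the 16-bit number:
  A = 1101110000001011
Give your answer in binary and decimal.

Mask = 1 << 6 = 0000000001000000
Bit 6 of A is 0, so OR-ing with the mask flips it to 1.
  1101110000001011
| 0000000001000000
------------------
  1101110001001011

Answer: 1101110001001011 (56395)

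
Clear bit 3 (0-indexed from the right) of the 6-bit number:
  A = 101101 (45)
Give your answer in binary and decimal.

Mask = ~(1 << 3) = 110111
Bit 3 of A is 1, so AND-ing with the mask clears it to 0.
  101101
& 110111
--------
  100101

Answer: 100101 (37)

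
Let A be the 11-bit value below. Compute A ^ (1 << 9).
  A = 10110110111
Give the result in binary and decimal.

Mask = 1 << 9 = 01000000000
Bit 9 of A is 0; XOR with the mask flips it to 1.
  10110110111
^ 01000000000
-------------
  11110110111

Answer: 11110110111 (1975)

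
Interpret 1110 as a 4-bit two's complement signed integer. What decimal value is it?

MSB is 1, so the value is negative. Find the magnitude:
1. Invert bits:  0001
2. Add 1:        0010  = 2
3. Apply sign:   -2

Answer: -2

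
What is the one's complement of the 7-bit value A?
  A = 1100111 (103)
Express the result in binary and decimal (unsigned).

Flip each bit (0->1, 1->0):
  1100111
  0011000

Answer: 0011000 (24)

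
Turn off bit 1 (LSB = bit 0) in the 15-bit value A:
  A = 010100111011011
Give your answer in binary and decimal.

Mask = ~(1 << 1) = 111111111111101
Bit 1 of A is 1, so AND-ing with the mask clears it to 0.
  010100111011011
& 111111111111101
-----------------
  010100111011001

Answer: 010100111011001 (10713)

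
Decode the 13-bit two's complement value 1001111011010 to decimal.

MSB is 1, so the value is negative. Find the magnitude:
1. Invert bits:  0110000100101
2. Add 1:        0110000100110  = 3110
3. Apply sign:   -3110

Answer: -3110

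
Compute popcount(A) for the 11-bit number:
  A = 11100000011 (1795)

11100000011
1-bits at positions (from bit 0 = LSB): 0, 1, 8, 9, 10
Count = 5

Answer: 5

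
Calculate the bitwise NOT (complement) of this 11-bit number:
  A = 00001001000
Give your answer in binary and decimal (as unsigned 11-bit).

Flip each bit (0->1, 1->0):
  00001001000
  11110110111

Answer: 11110110111 (1975)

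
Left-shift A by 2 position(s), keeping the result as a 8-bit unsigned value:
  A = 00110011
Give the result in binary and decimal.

Shift left by 2: drop the top 2 bit(s), append 2 zero(s) on the right.
  00110011  ->  discard [00], keep [110011], append 00
= 11001100

Answer: 11001100 (204)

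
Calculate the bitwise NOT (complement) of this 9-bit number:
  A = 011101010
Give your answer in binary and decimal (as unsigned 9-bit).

Flip each bit (0->1, 1->0):
  011101010
  100010101

Answer: 100010101 (277)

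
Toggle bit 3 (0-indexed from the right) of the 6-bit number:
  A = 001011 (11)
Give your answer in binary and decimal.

Mask = 1 << 3 = 001000
Bit 3 of A is 1; XOR with the mask flips it to 0.
  001011
^ 001000
--------
  000011

Answer: 000011 (3)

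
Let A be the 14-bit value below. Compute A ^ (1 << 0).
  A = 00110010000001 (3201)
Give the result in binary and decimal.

Mask = 1 << 0 = 00000000000001
Bit 0 of A is 1; XOR with the mask flips it to 0.
  00110010000001
^ 00000000000001
----------------
  00110010000000

Answer: 00110010000000 (3200)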